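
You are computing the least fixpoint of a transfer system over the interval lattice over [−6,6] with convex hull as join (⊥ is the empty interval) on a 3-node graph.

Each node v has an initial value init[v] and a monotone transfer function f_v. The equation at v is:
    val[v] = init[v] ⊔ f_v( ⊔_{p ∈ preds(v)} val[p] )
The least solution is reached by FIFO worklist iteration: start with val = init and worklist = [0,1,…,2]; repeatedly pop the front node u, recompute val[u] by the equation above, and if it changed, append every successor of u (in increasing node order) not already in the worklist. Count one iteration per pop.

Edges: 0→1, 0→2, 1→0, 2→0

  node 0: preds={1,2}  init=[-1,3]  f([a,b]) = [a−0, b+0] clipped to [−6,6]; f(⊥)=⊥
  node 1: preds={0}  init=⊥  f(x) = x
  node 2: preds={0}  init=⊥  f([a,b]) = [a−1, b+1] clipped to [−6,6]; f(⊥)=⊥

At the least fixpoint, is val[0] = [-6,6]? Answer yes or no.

yes

Worklist (19 pops):
  #1 pop 0: in=⊥ → [-1,3] (no change)
  #2 pop 1: in=[-1,3] → [-1,3] (was ⊥); enqueue [0]
  #3 pop 2: in=[-1,3] → [-2,4] (was ⊥); enqueue []
  #4 pop 0: in=[-2,4] → [-2,4] (was [-1,3]); enqueue [1,2]
  #5 pop 1: in=[-2,4] → [-2,4] (was [-1,3]); enqueue [0]
  #6 pop 2: in=[-2,4] → [-3,5] (was [-2,4]); enqueue []
  #7 pop 0: in=[-3,5] → [-3,5] (was [-2,4]); enqueue [1,2]
  #8 pop 1: in=[-3,5] → [-3,5] (was [-2,4]); enqueue [0]
  #9 pop 2: in=[-3,5] → [-4,6] (was [-3,5]); enqueue []
  #10 pop 0: in=[-4,6] → [-4,6] (was [-3,5]); enqueue [1,2]
  #11 pop 1: in=[-4,6] → [-4,6] (was [-3,5]); enqueue [0]
  #12 pop 2: in=[-4,6] → [-5,6] (was [-4,6]); enqueue []
  #13 pop 0: in=[-5,6] → [-5,6] (was [-4,6]); enqueue [1,2]
  #14 pop 1: in=[-5,6] → [-5,6] (was [-4,6]); enqueue [0]
  #15 pop 2: in=[-5,6] → [-6,6] (was [-5,6]); enqueue []
  #16 pop 0: in=[-6,6] → [-6,6] (was [-5,6]); enqueue [1,2]
  #17 pop 1: in=[-6,6] → [-6,6] (was [-5,6]); enqueue [0]
  #18 pop 2: in=[-6,6] → [-6,6] (no change)
  #19 pop 0: in=[-6,6] → [-6,6] (no change)

Fixpoint:
  val[0] = [-6,6]
  val[1] = [-6,6]
  val[2] = [-6,6]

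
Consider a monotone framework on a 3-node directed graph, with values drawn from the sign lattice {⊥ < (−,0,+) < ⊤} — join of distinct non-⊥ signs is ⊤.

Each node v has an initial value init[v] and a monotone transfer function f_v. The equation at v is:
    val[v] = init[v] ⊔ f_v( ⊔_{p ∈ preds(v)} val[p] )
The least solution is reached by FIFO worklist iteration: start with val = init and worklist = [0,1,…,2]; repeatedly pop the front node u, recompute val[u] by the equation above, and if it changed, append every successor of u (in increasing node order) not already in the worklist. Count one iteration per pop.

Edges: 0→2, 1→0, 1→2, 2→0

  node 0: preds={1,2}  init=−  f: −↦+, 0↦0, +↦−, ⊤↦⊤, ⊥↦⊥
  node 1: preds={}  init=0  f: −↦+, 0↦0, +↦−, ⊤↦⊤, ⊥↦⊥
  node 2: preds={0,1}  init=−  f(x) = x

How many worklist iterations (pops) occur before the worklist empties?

4

Trace (4 dequeues):
  [1] u=0 | in ⊤ | out ⊤ | prev − | push {}
  [2] u=1 | in ⊥ | out 0 | ==
  [3] u=2 | in ⊤ | out ⊤ | prev − | push {0}
  [4] u=0 | in ⊤ | out ⊤ | ==

Converged values:
  [0] ⊤
  [1] 0
  [2] ⊤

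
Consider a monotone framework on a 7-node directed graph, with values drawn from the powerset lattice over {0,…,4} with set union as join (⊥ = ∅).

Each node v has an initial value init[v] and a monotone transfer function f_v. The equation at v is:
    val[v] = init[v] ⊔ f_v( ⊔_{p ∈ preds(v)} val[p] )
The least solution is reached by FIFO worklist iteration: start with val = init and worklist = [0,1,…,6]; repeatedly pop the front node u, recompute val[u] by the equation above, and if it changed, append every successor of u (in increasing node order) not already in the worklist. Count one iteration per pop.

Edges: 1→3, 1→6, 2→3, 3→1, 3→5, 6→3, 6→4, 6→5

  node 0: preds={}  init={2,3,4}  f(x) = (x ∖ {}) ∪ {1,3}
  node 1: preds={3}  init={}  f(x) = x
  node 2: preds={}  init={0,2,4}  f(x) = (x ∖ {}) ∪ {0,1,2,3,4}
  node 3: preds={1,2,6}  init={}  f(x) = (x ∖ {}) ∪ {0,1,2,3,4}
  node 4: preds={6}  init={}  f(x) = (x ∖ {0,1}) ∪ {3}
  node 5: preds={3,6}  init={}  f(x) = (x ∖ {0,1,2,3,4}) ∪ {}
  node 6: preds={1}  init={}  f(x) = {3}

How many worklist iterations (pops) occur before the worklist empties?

Trace (12 dequeues):
  [1] u=0 | in {} | out {1,2,3,4} | prev {2,3,4} | push {}
  [2] u=1 | in {} | out {} | ==
  [3] u=2 | in {} | out {0,1,2,3,4} | prev {0,2,4} | push {}
  [4] u=3 | in {0,1,2,3,4} | out {0,1,2,3,4} | prev {} | push {1}
  [5] u=4 | in {} | out {3} | prev {} | push {}
  [6] u=5 | in {0,1,2,3,4} | out {} | ==
  [7] u=6 | in {} | out {3} | prev {} | push {3,4,5}
  [8] u=1 | in {0,1,2,3,4} | out {0,1,2,3,4} | prev {} | push {6}
  [9] u=3 | in {0,1,2,3,4} | out {0,1,2,3,4} | ==
  [10] u=4 | in {3} | out {3} | ==
  [11] u=5 | in {0,1,2,3,4} | out {} | ==
  [12] u=6 | in {0,1,2,3,4} | out {3} | ==

Converged values:
  [0] {1,2,3,4}
  [1] {0,1,2,3,4}
  [2] {0,1,2,3,4}
  [3] {0,1,2,3,4}
  [4] {3}
  [5] {}
  [6] {3}

12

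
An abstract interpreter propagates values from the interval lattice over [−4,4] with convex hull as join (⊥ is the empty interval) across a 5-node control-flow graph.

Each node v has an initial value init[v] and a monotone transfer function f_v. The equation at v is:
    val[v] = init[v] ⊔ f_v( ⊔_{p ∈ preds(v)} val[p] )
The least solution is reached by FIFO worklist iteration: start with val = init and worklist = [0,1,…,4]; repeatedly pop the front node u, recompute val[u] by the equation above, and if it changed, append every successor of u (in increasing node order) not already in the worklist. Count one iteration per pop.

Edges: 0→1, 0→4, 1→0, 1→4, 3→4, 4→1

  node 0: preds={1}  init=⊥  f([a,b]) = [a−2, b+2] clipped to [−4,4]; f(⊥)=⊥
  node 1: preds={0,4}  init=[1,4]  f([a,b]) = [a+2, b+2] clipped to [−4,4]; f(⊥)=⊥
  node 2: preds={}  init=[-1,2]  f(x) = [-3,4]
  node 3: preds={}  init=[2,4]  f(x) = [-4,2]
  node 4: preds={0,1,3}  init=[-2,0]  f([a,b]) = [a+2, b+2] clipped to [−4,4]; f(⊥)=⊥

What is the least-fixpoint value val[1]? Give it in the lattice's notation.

[0,4]

Iteration log — 8 steps:
  step 1. node 0  ⊔preds=[1,4]  new=[-1,4]  old=⊥  +wl: 
  step 2. node 1  ⊔preds=[-2,4]  new=[0,4]  old=[1,4]  +wl: 0
  step 3. node 2  ⊔preds=⊥  new=[-3,4]  old=[-1,2]  +wl: 
  step 4. node 3  ⊔preds=⊥  new=[-4,4]  old=[2,4]  +wl: 
  step 5. node 4  ⊔preds=[-4,4]  new=[-2,4]  old=[-2,0]  +wl: 1
  step 6. node 0  ⊔preds=[0,4]  new=[-2,4]  old=[-1,4]  +wl: 4
  step 7. node 1  ⊔preds=[-2,4]  new=[0,4]  stable
  step 8. node 4  ⊔preds=[-4,4]  new=[-2,4]  stable

Least fixpoint reached:
  node 0: [-2,4]
  node 1: [0,4]
  node 2: [-3,4]
  node 3: [-4,4]
  node 4: [-2,4]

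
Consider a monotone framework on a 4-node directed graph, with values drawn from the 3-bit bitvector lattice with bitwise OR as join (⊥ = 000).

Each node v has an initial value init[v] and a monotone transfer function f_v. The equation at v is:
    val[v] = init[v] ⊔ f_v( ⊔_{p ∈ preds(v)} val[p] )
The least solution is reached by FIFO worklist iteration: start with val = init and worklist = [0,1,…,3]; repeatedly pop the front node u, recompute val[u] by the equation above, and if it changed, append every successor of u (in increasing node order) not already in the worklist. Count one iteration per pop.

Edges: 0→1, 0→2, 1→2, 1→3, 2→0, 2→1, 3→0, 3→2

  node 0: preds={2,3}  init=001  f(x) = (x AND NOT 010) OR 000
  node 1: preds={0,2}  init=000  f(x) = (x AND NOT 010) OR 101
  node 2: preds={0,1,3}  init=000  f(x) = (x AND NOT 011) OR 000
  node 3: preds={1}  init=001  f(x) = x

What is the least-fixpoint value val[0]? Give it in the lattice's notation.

Worklist (7 pops):
  #1 pop 0: in=001 → 001 (no change)
  #2 pop 1: in=001 → 101 (was 000); enqueue []
  #3 pop 2: in=101 → 100 (was 000); enqueue [0,1]
  #4 pop 3: in=101 → 101 (was 001); enqueue [2]
  #5 pop 0: in=101 → 101 (was 001); enqueue []
  #6 pop 1: in=101 → 101 (no change)
  #7 pop 2: in=101 → 100 (no change)

Fixpoint:
  val[0] = 101
  val[1] = 101
  val[2] = 100
  val[3] = 101

101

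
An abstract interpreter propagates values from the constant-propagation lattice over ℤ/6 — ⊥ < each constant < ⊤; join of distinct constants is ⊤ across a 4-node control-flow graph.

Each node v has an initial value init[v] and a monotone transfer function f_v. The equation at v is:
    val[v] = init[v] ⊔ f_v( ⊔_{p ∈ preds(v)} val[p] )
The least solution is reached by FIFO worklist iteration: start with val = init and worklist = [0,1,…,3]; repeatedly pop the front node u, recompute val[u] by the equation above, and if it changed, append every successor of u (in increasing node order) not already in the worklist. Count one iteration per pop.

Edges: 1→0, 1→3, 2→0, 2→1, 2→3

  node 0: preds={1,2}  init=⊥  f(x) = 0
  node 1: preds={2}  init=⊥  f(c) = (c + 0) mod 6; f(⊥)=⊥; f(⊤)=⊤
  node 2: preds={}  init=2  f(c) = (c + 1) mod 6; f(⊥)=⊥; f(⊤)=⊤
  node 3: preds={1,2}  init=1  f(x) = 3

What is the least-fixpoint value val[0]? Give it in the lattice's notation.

0

Iteration log — 5 steps:
  step 1. node 0  ⊔preds=2  new=0  old=⊥  +wl: 
  step 2. node 1  ⊔preds=2  new=2  old=⊥  +wl: 0
  step 3. node 2  ⊔preds=⊥  new=2  stable
  step 4. node 3  ⊔preds=2  new=⊤  old=1  +wl: 
  step 5. node 0  ⊔preds=2  new=0  stable

Least fixpoint reached:
  node 0: 0
  node 1: 2
  node 2: 2
  node 3: ⊤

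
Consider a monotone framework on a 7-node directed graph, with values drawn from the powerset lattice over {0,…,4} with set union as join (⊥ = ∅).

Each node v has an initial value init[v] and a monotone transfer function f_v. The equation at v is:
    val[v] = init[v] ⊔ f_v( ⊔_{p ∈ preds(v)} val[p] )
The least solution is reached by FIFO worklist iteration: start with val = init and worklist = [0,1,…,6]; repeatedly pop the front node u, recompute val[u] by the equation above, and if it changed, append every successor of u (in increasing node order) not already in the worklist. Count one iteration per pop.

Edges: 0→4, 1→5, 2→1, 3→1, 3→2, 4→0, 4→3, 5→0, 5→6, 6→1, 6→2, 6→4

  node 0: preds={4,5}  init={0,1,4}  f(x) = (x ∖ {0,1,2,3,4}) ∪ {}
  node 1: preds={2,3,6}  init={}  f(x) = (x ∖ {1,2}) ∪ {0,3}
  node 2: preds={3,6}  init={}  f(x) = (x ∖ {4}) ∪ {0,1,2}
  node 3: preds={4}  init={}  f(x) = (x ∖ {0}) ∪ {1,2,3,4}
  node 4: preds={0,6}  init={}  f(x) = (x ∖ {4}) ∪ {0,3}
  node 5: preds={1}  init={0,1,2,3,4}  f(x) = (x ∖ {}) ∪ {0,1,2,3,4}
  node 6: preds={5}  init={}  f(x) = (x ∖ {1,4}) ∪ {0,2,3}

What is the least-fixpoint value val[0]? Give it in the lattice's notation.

{0,1,4}

Iteration log — 16 steps:
  step 1. node 0  ⊔preds={0,1,2,3,4}  new={0,1,4}  stable
  step 2. node 1  ⊔preds={}  new={0,3}  old={}  +wl: 
  step 3. node 2  ⊔preds={}  new={0,1,2}  old={}  +wl: 1
  step 4. node 3  ⊔preds={}  new={1,2,3,4}  old={}  +wl: 2
  step 5. node 4  ⊔preds={0,1,4}  new={0,1,3}  old={}  +wl: 0,3
  step 6. node 5  ⊔preds={0,3}  new={0,1,2,3,4}  stable
  step 7. node 6  ⊔preds={0,1,2,3,4}  new={0,2,3}  old={}  +wl: 4
  step 8. node 1  ⊔preds={0,1,2,3,4}  new={0,3,4}  old={0,3}  +wl: 5
  step 9. node 2  ⊔preds={0,1,2,3,4}  new={0,1,2,3}  old={0,1,2}  +wl: 1
  step 10. node 0  ⊔preds={0,1,2,3,4}  new={0,1,4}  stable
  step 11. node 3  ⊔preds={0,1,3}  new={1,2,3,4}  stable
  step 12. node 4  ⊔preds={0,1,2,3,4}  new={0,1,2,3}  old={0,1,3}  +wl: 0,3
  step 13. node 5  ⊔preds={0,3,4}  new={0,1,2,3,4}  stable
  step 14. node 1  ⊔preds={0,1,2,3,4}  new={0,3,4}  stable
  step 15. node 0  ⊔preds={0,1,2,3,4}  new={0,1,4}  stable
  step 16. node 3  ⊔preds={0,1,2,3}  new={1,2,3,4}  stable

Least fixpoint reached:
  node 0: {0,1,4}
  node 1: {0,3,4}
  node 2: {0,1,2,3}
  node 3: {1,2,3,4}
  node 4: {0,1,2,3}
  node 5: {0,1,2,3,4}
  node 6: {0,2,3}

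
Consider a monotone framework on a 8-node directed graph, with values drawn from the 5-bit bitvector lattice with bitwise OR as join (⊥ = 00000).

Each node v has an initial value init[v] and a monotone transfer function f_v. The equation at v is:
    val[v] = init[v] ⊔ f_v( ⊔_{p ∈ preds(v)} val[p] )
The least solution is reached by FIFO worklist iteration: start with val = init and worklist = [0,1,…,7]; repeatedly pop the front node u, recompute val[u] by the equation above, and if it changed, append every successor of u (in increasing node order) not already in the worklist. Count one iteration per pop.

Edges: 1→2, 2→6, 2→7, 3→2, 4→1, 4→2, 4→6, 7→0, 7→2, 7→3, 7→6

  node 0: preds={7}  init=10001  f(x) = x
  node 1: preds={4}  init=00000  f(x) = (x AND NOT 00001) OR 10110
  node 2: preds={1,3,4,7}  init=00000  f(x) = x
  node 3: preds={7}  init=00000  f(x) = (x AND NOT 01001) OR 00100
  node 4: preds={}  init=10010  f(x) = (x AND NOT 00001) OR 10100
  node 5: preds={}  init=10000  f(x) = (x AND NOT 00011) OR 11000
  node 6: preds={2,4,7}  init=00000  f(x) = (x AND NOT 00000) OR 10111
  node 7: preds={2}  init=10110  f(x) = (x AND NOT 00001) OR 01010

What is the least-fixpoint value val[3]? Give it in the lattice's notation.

10110

Iteration log — 14 steps:
  step 1. node 0  ⊔preds=10110  new=10111  old=10001  +wl: 
  step 2. node 1  ⊔preds=10010  new=10110  old=00000  +wl: 
  step 3. node 2  ⊔preds=10110  new=10110  old=00000  +wl: 
  step 4. node 3  ⊔preds=10110  new=10110  old=00000  +wl: 2
  step 5. node 4  ⊔preds=00000  new=10110  old=10010  +wl: 1
  step 6. node 5  ⊔preds=00000  new=11000  old=10000  +wl: 
  step 7. node 6  ⊔preds=10110  new=10111  old=00000  +wl: 
  step 8. node 7  ⊔preds=10110  new=11110  old=10110  +wl: 0,3,6
  step 9. node 2  ⊔preds=11110  new=11110  old=10110  +wl: 7
  step 10. node 1  ⊔preds=10110  new=10110  stable
  step 11. node 0  ⊔preds=11110  new=11111  old=10111  +wl: 
  step 12. node 3  ⊔preds=11110  new=10110  stable
  step 13. node 6  ⊔preds=11110  new=11111  old=10111  +wl: 
  step 14. node 7  ⊔preds=11110  new=11110  stable

Least fixpoint reached:
  node 0: 11111
  node 1: 10110
  node 2: 11110
  node 3: 10110
  node 4: 10110
  node 5: 11000
  node 6: 11111
  node 7: 11110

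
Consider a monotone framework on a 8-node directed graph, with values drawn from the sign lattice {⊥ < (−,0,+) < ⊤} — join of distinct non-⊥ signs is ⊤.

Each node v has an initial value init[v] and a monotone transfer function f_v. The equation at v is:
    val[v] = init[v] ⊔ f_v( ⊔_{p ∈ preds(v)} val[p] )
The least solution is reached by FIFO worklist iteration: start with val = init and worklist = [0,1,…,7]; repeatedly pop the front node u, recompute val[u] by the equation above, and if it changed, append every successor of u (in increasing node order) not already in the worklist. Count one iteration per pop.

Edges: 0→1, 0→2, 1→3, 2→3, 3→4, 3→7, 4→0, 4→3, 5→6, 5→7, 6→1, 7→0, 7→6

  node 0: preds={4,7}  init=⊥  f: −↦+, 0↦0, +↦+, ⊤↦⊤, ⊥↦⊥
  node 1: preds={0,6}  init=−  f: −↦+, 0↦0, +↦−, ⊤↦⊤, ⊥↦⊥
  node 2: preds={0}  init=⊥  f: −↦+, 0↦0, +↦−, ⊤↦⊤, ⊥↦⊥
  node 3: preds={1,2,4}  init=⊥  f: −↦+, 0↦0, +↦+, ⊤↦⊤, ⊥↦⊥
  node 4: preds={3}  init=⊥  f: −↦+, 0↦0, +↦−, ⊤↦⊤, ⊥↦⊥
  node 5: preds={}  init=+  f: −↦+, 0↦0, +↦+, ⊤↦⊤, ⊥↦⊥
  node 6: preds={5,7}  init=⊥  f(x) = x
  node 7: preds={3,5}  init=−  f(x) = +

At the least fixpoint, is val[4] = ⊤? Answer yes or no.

Iteration log — 18 steps:
  step 1. node 0  ⊔preds=−  new=+  old=⊥  +wl: 
  step 2. node 1  ⊔preds=+  new=−  stable
  step 3. node 2  ⊔preds=+  new=−  old=⊥  +wl: 
  step 4. node 3  ⊔preds=−  new=+  old=⊥  +wl: 
  step 5. node 4  ⊔preds=+  new=−  old=⊥  +wl: 0,3
  step 6. node 5  ⊔preds=⊥  new=+  stable
  step 7. node 6  ⊔preds=⊤  new=⊤  old=⊥  +wl: 1
  step 8. node 7  ⊔preds=+  new=⊤  old=−  +wl: 6
  step 9. node 0  ⊔preds=⊤  new=⊤  old=+  +wl: 2
  step 10. node 3  ⊔preds=−  new=+  stable
  step 11. node 1  ⊔preds=⊤  new=⊤  old=−  +wl: 3
  step 12. node 6  ⊔preds=⊤  new=⊤  stable
  step 13. node 2  ⊔preds=⊤  new=⊤  old=−  +wl: 
  step 14. node 3  ⊔preds=⊤  new=⊤  old=+  +wl: 4,7
  step 15. node 4  ⊔preds=⊤  new=⊤  old=−  +wl: 0,3
  step 16. node 7  ⊔preds=⊤  new=⊤  stable
  step 17. node 0  ⊔preds=⊤  new=⊤  stable
  step 18. node 3  ⊔preds=⊤  new=⊤  stable

Least fixpoint reached:
  node 0: ⊤
  node 1: ⊤
  node 2: ⊤
  node 3: ⊤
  node 4: ⊤
  node 5: +
  node 6: ⊤
  node 7: ⊤

yes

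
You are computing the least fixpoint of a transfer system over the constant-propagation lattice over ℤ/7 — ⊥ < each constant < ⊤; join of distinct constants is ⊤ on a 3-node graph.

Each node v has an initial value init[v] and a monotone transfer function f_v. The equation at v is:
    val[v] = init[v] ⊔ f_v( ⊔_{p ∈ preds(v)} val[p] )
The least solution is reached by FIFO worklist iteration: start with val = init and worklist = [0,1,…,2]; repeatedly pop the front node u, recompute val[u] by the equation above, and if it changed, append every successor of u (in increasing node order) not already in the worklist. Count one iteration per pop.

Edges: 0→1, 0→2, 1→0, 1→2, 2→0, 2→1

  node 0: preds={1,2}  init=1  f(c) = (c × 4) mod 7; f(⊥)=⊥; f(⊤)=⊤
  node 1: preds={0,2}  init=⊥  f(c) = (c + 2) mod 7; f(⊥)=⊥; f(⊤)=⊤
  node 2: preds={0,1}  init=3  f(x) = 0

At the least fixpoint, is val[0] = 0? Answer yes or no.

no

Iteration log — 5 steps:
  step 1. node 0  ⊔preds=3  new=⊤  old=1  +wl: 
  step 2. node 1  ⊔preds=⊤  new=⊤  old=⊥  +wl: 0
  step 3. node 2  ⊔preds=⊤  new=⊤  old=3  +wl: 1
  step 4. node 0  ⊔preds=⊤  new=⊤  stable
  step 5. node 1  ⊔preds=⊤  new=⊤  stable

Least fixpoint reached:
  node 0: ⊤
  node 1: ⊤
  node 2: ⊤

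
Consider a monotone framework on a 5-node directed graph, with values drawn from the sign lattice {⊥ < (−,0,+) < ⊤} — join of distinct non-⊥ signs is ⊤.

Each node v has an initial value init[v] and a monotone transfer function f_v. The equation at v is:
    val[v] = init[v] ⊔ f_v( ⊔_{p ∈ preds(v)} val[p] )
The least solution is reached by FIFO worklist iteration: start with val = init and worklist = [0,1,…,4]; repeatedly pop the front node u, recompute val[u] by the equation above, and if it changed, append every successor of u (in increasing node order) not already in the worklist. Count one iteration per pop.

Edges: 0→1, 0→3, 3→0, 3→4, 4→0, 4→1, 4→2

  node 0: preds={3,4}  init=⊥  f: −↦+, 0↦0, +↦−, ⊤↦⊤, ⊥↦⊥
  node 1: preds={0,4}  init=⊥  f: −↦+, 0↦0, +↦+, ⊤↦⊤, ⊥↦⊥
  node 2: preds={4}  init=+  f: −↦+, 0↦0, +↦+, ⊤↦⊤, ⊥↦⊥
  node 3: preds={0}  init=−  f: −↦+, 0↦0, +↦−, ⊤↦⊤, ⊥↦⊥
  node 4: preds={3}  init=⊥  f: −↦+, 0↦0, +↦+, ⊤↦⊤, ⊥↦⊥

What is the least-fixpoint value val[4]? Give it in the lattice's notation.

Worklist (14 pops):
  #1 pop 0: in=− → + (was ⊥); enqueue []
  #2 pop 1: in=+ → + (was ⊥); enqueue []
  #3 pop 2: in=⊥ → + (no change)
  #4 pop 3: in=+ → − (no change)
  #5 pop 4: in=− → + (was ⊥); enqueue [0,1,2]
  #6 pop 0: in=⊤ → ⊤ (was +); enqueue [3]
  #7 pop 1: in=⊤ → ⊤ (was +); enqueue []
  #8 pop 2: in=+ → + (no change)
  #9 pop 3: in=⊤ → ⊤ (was −); enqueue [0,4]
  #10 pop 0: in=⊤ → ⊤ (no change)
  #11 pop 4: in=⊤ → ⊤ (was +); enqueue [0,1,2]
  #12 pop 0: in=⊤ → ⊤ (no change)
  #13 pop 1: in=⊤ → ⊤ (no change)
  #14 pop 2: in=⊤ → ⊤ (was +); enqueue []

Fixpoint:
  val[0] = ⊤
  val[1] = ⊤
  val[2] = ⊤
  val[3] = ⊤
  val[4] = ⊤

⊤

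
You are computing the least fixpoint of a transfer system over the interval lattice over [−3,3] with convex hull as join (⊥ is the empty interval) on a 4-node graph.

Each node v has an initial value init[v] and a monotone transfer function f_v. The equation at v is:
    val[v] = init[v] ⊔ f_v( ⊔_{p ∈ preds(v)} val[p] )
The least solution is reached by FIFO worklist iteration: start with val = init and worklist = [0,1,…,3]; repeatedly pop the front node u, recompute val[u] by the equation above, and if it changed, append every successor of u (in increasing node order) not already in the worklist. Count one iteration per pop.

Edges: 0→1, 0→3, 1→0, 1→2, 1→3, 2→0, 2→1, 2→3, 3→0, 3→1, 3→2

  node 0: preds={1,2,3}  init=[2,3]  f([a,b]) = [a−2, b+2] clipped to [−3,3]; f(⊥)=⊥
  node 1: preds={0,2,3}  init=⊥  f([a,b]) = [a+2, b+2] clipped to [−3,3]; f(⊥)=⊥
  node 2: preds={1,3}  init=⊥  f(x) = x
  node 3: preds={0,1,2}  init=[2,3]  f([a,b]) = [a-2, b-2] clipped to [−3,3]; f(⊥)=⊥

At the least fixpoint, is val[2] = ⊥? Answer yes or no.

Worklist (14 pops):
  #1 pop 0: in=[2,3] → [0,3] (was [2,3]); enqueue []
  #2 pop 1: in=[0,3] → [2,3] (was ⊥); enqueue [0]
  #3 pop 2: in=[2,3] → [2,3] (was ⊥); enqueue [1]
  #4 pop 3: in=[0,3] → [-2,3] (was [2,3]); enqueue [2]
  #5 pop 0: in=[-2,3] → [-3,3] (was [0,3]); enqueue [3]
  #6 pop 1: in=[-3,3] → [-1,3] (was [2,3]); enqueue [0]
  #7 pop 2: in=[-2,3] → [-2,3] (was [2,3]); enqueue [1]
  #8 pop 3: in=[-3,3] → [-3,3] (was [-2,3]); enqueue [2]
  #9 pop 0: in=[-3,3] → [-3,3] (no change)
  #10 pop 1: in=[-3,3] → [-1,3] (no change)
  #11 pop 2: in=[-3,3] → [-3,3] (was [-2,3]); enqueue [0,1,3]
  #12 pop 0: in=[-3,3] → [-3,3] (no change)
  #13 pop 1: in=[-3,3] → [-1,3] (no change)
  #14 pop 3: in=[-3,3] → [-3,3] (no change)

Fixpoint:
  val[0] = [-3,3]
  val[1] = [-1,3]
  val[2] = [-3,3]
  val[3] = [-3,3]

no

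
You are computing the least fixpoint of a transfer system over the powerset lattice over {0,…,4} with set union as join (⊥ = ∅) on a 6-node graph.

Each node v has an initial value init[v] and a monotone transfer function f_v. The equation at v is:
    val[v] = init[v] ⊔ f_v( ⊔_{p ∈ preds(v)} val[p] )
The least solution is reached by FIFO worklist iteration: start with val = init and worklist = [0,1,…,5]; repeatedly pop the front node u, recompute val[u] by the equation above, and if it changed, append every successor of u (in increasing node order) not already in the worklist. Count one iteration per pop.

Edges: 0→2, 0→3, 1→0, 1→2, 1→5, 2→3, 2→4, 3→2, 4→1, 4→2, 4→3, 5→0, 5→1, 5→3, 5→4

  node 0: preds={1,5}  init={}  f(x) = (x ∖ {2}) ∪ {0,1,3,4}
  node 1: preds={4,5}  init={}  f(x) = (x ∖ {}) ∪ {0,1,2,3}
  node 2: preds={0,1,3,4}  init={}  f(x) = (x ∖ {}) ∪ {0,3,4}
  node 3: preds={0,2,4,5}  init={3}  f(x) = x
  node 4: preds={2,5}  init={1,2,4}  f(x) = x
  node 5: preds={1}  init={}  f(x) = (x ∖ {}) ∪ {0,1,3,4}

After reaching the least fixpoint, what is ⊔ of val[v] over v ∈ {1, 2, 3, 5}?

Iteration log — 11 steps:
  step 1. node 0  ⊔preds={}  new={0,1,3,4}  old={}  +wl: 
  step 2. node 1  ⊔preds={1,2,4}  new={0,1,2,3,4}  old={}  +wl: 0
  step 3. node 2  ⊔preds={0,1,2,3,4}  new={0,1,2,3,4}  old={}  +wl: 
  step 4. node 3  ⊔preds={0,1,2,3,4}  new={0,1,2,3,4}  old={3}  +wl: 2
  step 5. node 4  ⊔preds={0,1,2,3,4}  new={0,1,2,3,4}  old={1,2,4}  +wl: 1,3
  step 6. node 5  ⊔preds={0,1,2,3,4}  new={0,1,2,3,4}  old={}  +wl: 4
  step 7. node 0  ⊔preds={0,1,2,3,4}  new={0,1,3,4}  stable
  step 8. node 2  ⊔preds={0,1,2,3,4}  new={0,1,2,3,4}  stable
  step 9. node 1  ⊔preds={0,1,2,3,4}  new={0,1,2,3,4}  stable
  step 10. node 3  ⊔preds={0,1,2,3,4}  new={0,1,2,3,4}  stable
  step 11. node 4  ⊔preds={0,1,2,3,4}  new={0,1,2,3,4}  stable

Least fixpoint reached:
  node 0: {0,1,3,4}
  node 1: {0,1,2,3,4}
  node 2: {0,1,2,3,4}
  node 3: {0,1,2,3,4}
  node 4: {0,1,2,3,4}
  node 5: {0,1,2,3,4}

{0,1,2,3,4}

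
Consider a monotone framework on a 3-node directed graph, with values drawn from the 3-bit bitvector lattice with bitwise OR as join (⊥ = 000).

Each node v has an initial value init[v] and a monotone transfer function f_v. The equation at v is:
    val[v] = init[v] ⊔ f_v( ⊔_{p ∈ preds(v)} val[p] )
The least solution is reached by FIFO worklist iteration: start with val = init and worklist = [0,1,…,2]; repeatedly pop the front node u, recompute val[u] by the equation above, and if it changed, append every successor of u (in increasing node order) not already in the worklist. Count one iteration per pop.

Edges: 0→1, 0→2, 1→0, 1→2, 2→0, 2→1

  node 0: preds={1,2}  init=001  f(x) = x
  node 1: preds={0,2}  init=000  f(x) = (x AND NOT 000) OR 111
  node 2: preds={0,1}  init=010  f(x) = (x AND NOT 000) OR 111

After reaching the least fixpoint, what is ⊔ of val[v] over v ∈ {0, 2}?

Iteration log — 6 steps:
  step 1. node 0  ⊔preds=010  new=011  old=001  +wl: 
  step 2. node 1  ⊔preds=011  new=111  old=000  +wl: 0
  step 3. node 2  ⊔preds=111  new=111  old=010  +wl: 1
  step 4. node 0  ⊔preds=111  new=111  old=011  +wl: 2
  step 5. node 1  ⊔preds=111  new=111  stable
  step 6. node 2  ⊔preds=111  new=111  stable

Least fixpoint reached:
  node 0: 111
  node 1: 111
  node 2: 111

111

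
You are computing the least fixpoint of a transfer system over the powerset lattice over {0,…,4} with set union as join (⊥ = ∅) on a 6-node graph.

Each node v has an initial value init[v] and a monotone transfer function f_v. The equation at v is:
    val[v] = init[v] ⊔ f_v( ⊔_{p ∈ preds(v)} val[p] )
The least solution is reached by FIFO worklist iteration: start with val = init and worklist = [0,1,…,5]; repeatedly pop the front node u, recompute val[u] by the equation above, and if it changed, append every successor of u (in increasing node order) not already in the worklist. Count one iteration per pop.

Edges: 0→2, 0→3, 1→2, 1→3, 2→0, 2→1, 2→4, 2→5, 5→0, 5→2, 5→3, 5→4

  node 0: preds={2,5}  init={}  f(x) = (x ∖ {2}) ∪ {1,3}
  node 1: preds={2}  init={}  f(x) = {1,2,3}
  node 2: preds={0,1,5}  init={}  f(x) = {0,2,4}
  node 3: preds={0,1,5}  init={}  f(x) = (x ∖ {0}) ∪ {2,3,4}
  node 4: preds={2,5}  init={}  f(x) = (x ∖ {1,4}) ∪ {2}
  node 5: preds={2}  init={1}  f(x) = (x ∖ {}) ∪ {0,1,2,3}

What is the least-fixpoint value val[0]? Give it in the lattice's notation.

{0,1,3,4}

Trace (11 dequeues):
  [1] u=0 | in {1} | out {1,3} | prev {} | push {}
  [2] u=1 | in {} | out {1,2,3} | prev {} | push {}
  [3] u=2 | in {1,2,3} | out {0,2,4} | prev {} | push {0,1}
  [4] u=3 | in {1,2,3} | out {1,2,3,4} | prev {} | push {}
  [5] u=4 | in {0,1,2,4} | out {0,2} | prev {} | push {}
  [6] u=5 | in {0,2,4} | out {0,1,2,3,4} | prev {1} | push {2,3,4}
  [7] u=0 | in {0,1,2,3,4} | out {0,1,3,4} | prev {1,3} | push {}
  [8] u=1 | in {0,2,4} | out {1,2,3} | ==
  [9] u=2 | in {0,1,2,3,4} | out {0,2,4} | ==
  [10] u=3 | in {0,1,2,3,4} | out {1,2,3,4} | ==
  [11] u=4 | in {0,1,2,3,4} | out {0,2,3} | prev {0,2} | push {}

Converged values:
  [0] {0,1,3,4}
  [1] {1,2,3}
  [2] {0,2,4}
  [3] {1,2,3,4}
  [4] {0,2,3}
  [5] {0,1,2,3,4}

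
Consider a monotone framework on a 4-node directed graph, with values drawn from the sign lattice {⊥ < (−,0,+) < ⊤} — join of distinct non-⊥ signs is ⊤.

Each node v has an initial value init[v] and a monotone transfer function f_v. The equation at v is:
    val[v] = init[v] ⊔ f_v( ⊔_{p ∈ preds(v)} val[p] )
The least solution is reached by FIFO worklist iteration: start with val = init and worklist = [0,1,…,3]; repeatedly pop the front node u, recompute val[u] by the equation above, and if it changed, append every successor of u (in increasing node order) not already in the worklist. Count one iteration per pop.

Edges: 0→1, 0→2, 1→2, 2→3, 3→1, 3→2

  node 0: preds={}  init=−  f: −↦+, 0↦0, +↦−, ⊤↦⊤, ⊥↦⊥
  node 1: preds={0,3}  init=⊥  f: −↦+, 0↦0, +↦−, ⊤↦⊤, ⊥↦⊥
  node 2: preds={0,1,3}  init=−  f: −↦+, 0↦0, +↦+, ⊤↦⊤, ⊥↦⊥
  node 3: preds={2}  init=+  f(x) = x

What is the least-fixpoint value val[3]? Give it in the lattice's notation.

Trace (6 dequeues):
  [1] u=0 | in ⊥ | out − | ==
  [2] u=1 | in ⊤ | out ⊤ | prev ⊥ | push {}
  [3] u=2 | in ⊤ | out ⊤ | prev − | push {}
  [4] u=3 | in ⊤ | out ⊤ | prev + | push {1,2}
  [5] u=1 | in ⊤ | out ⊤ | ==
  [6] u=2 | in ⊤ | out ⊤ | ==

Converged values:
  [0] −
  [1] ⊤
  [2] ⊤
  [3] ⊤

⊤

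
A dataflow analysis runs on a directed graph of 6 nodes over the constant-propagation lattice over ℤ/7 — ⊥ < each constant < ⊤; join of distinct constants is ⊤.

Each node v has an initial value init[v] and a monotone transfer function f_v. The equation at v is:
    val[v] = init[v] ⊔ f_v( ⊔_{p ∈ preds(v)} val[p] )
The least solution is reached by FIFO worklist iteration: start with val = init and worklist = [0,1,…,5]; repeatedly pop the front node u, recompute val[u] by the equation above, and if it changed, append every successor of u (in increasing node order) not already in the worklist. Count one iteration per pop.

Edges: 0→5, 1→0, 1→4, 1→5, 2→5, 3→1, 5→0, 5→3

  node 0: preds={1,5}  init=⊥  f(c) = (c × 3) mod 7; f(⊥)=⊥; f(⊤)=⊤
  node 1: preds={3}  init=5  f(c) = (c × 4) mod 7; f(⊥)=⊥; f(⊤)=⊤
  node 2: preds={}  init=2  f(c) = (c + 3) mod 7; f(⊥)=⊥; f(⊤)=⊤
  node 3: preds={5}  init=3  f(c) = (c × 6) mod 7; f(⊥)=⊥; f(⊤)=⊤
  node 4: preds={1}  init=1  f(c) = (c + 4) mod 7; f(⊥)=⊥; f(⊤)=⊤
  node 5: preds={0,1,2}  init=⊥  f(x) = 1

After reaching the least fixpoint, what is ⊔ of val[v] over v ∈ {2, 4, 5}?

⊤

Iteration log — 13 steps:
  step 1. node 0  ⊔preds=5  new=1  old=⊥  +wl: 
  step 2. node 1  ⊔preds=3  new=5  stable
  step 3. node 2  ⊔preds=⊥  new=2  stable
  step 4. node 3  ⊔preds=⊥  new=3  stable
  step 5. node 4  ⊔preds=5  new=⊤  old=1  +wl: 
  step 6. node 5  ⊔preds=⊤  new=1  old=⊥  +wl: 0,3
  step 7. node 0  ⊔preds=⊤  new=⊤  old=1  +wl: 5
  step 8. node 3  ⊔preds=1  new=⊤  old=3  +wl: 1
  step 9. node 5  ⊔preds=⊤  new=1  stable
  step 10. node 1  ⊔preds=⊤  new=⊤  old=5  +wl: 0,4,5
  step 11. node 0  ⊔preds=⊤  new=⊤  stable
  step 12. node 4  ⊔preds=⊤  new=⊤  stable
  step 13. node 5  ⊔preds=⊤  new=1  stable

Least fixpoint reached:
  node 0: ⊤
  node 1: ⊤
  node 2: 2
  node 3: ⊤
  node 4: ⊤
  node 5: 1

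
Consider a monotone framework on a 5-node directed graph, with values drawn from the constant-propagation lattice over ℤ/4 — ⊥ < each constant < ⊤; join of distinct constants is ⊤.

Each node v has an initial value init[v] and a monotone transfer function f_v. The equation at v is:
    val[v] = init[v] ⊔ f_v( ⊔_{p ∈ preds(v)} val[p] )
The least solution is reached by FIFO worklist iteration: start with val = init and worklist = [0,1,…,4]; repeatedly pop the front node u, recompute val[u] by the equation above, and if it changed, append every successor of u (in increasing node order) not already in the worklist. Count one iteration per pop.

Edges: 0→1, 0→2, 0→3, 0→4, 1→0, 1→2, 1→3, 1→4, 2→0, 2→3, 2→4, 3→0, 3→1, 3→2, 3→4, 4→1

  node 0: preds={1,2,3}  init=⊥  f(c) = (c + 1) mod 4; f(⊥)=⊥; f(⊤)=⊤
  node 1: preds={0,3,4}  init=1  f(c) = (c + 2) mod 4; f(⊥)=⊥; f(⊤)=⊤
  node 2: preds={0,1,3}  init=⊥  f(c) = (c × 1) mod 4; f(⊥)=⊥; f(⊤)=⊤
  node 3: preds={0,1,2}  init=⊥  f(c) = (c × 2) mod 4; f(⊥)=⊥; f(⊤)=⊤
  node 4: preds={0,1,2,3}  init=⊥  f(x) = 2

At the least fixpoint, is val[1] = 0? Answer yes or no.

no

Worklist (10 pops):
  #1 pop 0: in=1 → 2 (was ⊥); enqueue []
  #2 pop 1: in=2 → ⊤ (was 1); enqueue [0]
  #3 pop 2: in=⊤ → ⊤ (was ⊥); enqueue []
  #4 pop 3: in=⊤ → ⊤ (was ⊥); enqueue [1,2]
  #5 pop 4: in=⊤ → 2 (was ⊥); enqueue []
  #6 pop 0: in=⊤ → ⊤ (was 2); enqueue [3,4]
  #7 pop 1: in=⊤ → ⊤ (no change)
  #8 pop 2: in=⊤ → ⊤ (no change)
  #9 pop 3: in=⊤ → ⊤ (no change)
  #10 pop 4: in=⊤ → 2 (no change)

Fixpoint:
  val[0] = ⊤
  val[1] = ⊤
  val[2] = ⊤
  val[3] = ⊤
  val[4] = 2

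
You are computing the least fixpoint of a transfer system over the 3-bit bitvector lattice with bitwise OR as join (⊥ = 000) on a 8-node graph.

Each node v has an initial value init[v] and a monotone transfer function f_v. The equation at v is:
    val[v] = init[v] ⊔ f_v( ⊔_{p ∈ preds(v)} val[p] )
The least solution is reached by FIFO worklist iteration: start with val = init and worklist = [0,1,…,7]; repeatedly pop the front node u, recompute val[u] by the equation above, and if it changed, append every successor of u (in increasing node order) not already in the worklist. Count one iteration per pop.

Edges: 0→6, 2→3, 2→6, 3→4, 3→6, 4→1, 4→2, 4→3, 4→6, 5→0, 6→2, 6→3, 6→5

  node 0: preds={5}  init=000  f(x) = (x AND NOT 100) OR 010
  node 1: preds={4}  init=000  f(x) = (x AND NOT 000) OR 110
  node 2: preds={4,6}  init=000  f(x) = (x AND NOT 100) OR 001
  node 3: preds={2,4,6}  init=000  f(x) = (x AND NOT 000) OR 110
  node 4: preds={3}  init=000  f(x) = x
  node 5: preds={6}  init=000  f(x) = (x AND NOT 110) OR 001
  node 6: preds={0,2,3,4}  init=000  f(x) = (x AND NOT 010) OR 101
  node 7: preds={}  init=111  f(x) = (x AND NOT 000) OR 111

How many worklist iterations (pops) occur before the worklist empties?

Iteration log — 14 steps:
  step 1. node 0  ⊔preds=000  new=010  old=000  +wl: 
  step 2. node 1  ⊔preds=000  new=110  old=000  +wl: 
  step 3. node 2  ⊔preds=000  new=001  old=000  +wl: 
  step 4. node 3  ⊔preds=001  new=111  old=000  +wl: 
  step 5. node 4  ⊔preds=111  new=111  old=000  +wl: 1,2,3
  step 6. node 5  ⊔preds=000  new=001  old=000  +wl: 0
  step 7. node 6  ⊔preds=111  new=101  old=000  +wl: 5
  step 8. node 7  ⊔preds=000  new=111  stable
  step 9. node 1  ⊔preds=111  new=111  old=110  +wl: 
  step 10. node 2  ⊔preds=111  new=011  old=001  +wl: 6
  step 11. node 3  ⊔preds=111  new=111  stable
  step 12. node 0  ⊔preds=001  new=011  old=010  +wl: 
  step 13. node 5  ⊔preds=101  new=001  stable
  step 14. node 6  ⊔preds=111  new=101  stable

Least fixpoint reached:
  node 0: 011
  node 1: 111
  node 2: 011
  node 3: 111
  node 4: 111
  node 5: 001
  node 6: 101
  node 7: 111

14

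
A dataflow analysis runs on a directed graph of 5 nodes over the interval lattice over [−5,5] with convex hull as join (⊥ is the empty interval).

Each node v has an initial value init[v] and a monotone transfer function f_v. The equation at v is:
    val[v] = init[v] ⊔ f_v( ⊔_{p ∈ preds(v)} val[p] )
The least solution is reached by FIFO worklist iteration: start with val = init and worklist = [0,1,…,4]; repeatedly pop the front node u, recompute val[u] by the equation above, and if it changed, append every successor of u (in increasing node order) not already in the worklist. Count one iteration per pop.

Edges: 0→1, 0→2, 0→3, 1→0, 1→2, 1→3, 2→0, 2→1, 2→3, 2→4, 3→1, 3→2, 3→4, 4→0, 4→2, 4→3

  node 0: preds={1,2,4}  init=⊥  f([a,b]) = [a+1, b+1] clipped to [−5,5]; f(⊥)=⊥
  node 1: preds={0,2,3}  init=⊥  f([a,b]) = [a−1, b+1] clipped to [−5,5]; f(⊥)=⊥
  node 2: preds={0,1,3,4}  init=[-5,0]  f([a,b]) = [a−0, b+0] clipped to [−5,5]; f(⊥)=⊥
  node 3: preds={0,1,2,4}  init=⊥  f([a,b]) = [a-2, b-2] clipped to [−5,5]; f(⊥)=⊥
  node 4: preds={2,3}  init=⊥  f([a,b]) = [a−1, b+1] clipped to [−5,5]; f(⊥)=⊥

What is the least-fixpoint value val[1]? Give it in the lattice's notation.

[-5,5]

Trace (15 dequeues):
  [1] u=0 | in [-5,0] | out [-4,1] | prev ⊥ | push {}
  [2] u=1 | in [-5,1] | out [-5,2] | prev ⊥ | push {0}
  [3] u=2 | in [-5,2] | out [-5,2] | prev [-5,0] | push {1}
  [4] u=3 | in [-5,2] | out [-5,0] | prev ⊥ | push {2}
  [5] u=4 | in [-5,2] | out [-5,3] | prev ⊥ | push {3}
  [6] u=0 | in [-5,3] | out [-4,4] | prev [-4,1] | push {}
  [7] u=1 | in [-5,4] | out [-5,5] | prev [-5,2] | push {0}
  [8] u=2 | in [-5,5] | out [-5,5] | prev [-5,2] | push {1,4}
  [9] u=3 | in [-5,5] | out [-5,3] | prev [-5,0] | push {2}
  [10] u=0 | in [-5,5] | out [-4,5] | prev [-4,4] | push {3}
  [11] u=1 | in [-5,5] | out [-5,5] | ==
  [12] u=4 | in [-5,5] | out [-5,5] | prev [-5,3] | push {0}
  [13] u=2 | in [-5,5] | out [-5,5] | ==
  [14] u=3 | in [-5,5] | out [-5,3] | ==
  [15] u=0 | in [-5,5] | out [-4,5] | ==

Converged values:
  [0] [-4,5]
  [1] [-5,5]
  [2] [-5,5]
  [3] [-5,3]
  [4] [-5,5]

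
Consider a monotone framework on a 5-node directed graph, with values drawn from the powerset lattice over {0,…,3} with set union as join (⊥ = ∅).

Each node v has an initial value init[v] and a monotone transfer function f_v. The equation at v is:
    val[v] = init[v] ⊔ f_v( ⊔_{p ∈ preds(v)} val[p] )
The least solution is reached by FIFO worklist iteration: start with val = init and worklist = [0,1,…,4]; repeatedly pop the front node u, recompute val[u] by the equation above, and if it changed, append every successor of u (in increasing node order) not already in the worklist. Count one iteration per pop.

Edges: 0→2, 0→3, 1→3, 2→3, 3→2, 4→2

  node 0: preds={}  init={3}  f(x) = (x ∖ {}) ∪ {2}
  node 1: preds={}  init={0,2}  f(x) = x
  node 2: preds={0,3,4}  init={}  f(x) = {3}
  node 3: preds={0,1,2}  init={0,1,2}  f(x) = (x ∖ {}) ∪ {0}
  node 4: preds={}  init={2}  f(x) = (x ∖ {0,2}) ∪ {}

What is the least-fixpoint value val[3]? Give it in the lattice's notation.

{0,1,2,3}

Trace (6 dequeues):
  [1] u=0 | in {} | out {2,3} | prev {3} | push {}
  [2] u=1 | in {} | out {0,2} | ==
  [3] u=2 | in {0,1,2,3} | out {3} | prev {} | push {}
  [4] u=3 | in {0,2,3} | out {0,1,2,3} | prev {0,1,2} | push {2}
  [5] u=4 | in {} | out {2} | ==
  [6] u=2 | in {0,1,2,3} | out {3} | ==

Converged values:
  [0] {2,3}
  [1] {0,2}
  [2] {3}
  [3] {0,1,2,3}
  [4] {2}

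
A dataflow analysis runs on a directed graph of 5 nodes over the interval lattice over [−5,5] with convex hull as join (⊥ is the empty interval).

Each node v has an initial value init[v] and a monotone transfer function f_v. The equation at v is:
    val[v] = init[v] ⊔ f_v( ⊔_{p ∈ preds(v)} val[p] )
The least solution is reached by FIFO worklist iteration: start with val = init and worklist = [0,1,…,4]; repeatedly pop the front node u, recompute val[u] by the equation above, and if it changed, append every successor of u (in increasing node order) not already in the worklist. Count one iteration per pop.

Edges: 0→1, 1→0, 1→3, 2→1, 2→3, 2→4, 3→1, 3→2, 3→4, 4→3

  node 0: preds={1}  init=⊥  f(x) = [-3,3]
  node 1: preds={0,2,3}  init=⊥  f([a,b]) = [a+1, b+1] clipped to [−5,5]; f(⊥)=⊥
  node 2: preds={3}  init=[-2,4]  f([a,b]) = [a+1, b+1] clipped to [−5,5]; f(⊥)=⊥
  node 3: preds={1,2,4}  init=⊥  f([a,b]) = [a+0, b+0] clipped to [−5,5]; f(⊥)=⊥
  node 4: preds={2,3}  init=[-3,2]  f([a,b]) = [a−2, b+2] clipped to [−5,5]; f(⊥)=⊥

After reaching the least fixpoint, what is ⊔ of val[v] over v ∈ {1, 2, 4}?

[-5,5]

Worklist (16 pops):
  #1 pop 0: in=⊥ → [-3,3] (was ⊥); enqueue []
  #2 pop 1: in=[-3,4] → [-2,5] (was ⊥); enqueue [0]
  #3 pop 2: in=⊥ → [-2,4] (no change)
  #4 pop 3: in=[-3,5] → [-3,5] (was ⊥); enqueue [1,2]
  #5 pop 4: in=[-3,5] → [-5,5] (was [-3,2]); enqueue [3]
  #6 pop 0: in=[-2,5] → [-3,3] (no change)
  #7 pop 1: in=[-3,5] → [-2,5] (no change)
  #8 pop 2: in=[-3,5] → [-2,5] (was [-2,4]); enqueue [1,4]
  #9 pop 3: in=[-5,5] → [-5,5] (was [-3,5]); enqueue [2]
  #10 pop 1: in=[-5,5] → [-4,5] (was [-2,5]); enqueue [0,3]
  #11 pop 4: in=[-5,5] → [-5,5] (no change)
  #12 pop 2: in=[-5,5] → [-4,5] (was [-2,5]); enqueue [1,4]
  #13 pop 0: in=[-4,5] → [-3,3] (no change)
  #14 pop 3: in=[-5,5] → [-5,5] (no change)
  #15 pop 1: in=[-5,5] → [-4,5] (no change)
  #16 pop 4: in=[-5,5] → [-5,5] (no change)

Fixpoint:
  val[0] = [-3,3]
  val[1] = [-4,5]
  val[2] = [-4,5]
  val[3] = [-5,5]
  val[4] = [-5,5]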